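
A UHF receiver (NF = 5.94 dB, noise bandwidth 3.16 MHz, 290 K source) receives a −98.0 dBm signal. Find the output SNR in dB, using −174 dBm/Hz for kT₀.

Noise floor: N = −174 + 10 log₁₀(B) + NF
10 log₁₀(3.16×10⁶) = 65 dB
N = −174 + 65 + 5.94 = −103.06 dBm
SNR = P_sig − N = −98.0 − (−103.06) = 5.06 dB → 5.1 dB

5.1 dB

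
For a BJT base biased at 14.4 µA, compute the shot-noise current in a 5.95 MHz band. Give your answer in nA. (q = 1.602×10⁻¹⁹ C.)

5.24 nA

I_n = √(2qI·B)
2qI·B = 2 × 1.602×10⁻¹⁹ × 1.44×10⁻⁵ × 5.95×10⁶ = 2.75×10⁻¹⁷ A²
I_n = √(2.75×10⁻¹⁷) = 5.24×10⁻⁹ A = 5.24 nA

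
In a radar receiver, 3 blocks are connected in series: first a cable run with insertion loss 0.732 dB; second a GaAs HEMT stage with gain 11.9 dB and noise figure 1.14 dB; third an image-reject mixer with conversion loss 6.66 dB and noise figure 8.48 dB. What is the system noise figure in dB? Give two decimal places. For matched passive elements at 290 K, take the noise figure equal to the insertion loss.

Convert to linear (a loss of L dB is a gain of −L dB): F_i = 10^(NF_i/10), G_i = 10^(G_i,dB/10)
  Stage 1: F_1 = 10^(0.732/10) = 1.184, G_1 = 10^(−0.732/10) = 0.8449
  Stage 2: F_2 = 10^(1.14/10) = 1.300, G_2 = 10^(11.9/10) = 15.49
  Stage 3: F_3 = 10^(8.48/10) = 7.047, G_3 = 10^(−6.66/10) = 0.2158
Friis cascade:
  F = 1.184 + (1.300 − 1)/0.8449 + (7.047 − 1)/13.09 = 2.001
NF = 10 log₁₀(2.001) = 3.01 dB

3.01 dB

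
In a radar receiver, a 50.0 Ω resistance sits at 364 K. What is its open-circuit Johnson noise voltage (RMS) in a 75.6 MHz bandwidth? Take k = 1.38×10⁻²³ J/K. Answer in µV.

V_n = √(4kTRB)
4kTRB = 4 × 1.38×10⁻²³ × 364 × 5.00×10¹ × 7.56×10⁷ = 7.60×10⁻¹¹ V²
V_n = √(7.60×10⁻¹¹) = 8.71×10⁻⁶ V = 8.71 µV

8.71 µV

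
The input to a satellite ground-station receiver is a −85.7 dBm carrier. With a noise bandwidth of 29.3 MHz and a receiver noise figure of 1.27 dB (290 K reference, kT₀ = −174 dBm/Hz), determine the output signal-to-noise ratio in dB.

12.4 dB

Noise floor: N = −174 + 10 log₁₀(B) + NF
10 log₁₀(2.93×10⁷) = 74.67 dB
N = −174 + 74.67 + 1.27 = −98.06 dBm
SNR = P_sig − N = −85.7 − (−98.06) = 12.36 dB → 12.4 dB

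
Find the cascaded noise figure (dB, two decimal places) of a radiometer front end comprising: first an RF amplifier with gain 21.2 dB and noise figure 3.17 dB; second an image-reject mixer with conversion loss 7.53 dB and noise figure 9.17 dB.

3.28 dB

Convert to linear (a loss of L dB is a gain of −L dB): F_i = 10^(NF_i/10), G_i = 10^(G_i,dB/10)
  Stage 1: F_1 = 10^(3.17/10) = 2.075, G_1 = 10^(21.2/10) = 131.8
  Stage 2: F_2 = 10^(9.17/10) = 8.260, G_2 = 10^(−7.53/10) = 0.1766
Friis cascade:
  F = 2.075 + (8.260 − 1)/131.8 = 2.130
NF = 10 log₁₀(2.130) = 3.28 dB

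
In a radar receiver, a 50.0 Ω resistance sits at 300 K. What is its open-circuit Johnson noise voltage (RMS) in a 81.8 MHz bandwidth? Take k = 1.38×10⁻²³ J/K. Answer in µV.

V_n = √(4kTRB)
4kTRB = 4 × 1.38×10⁻²³ × 300 × 5.00×10¹ × 8.18×10⁷ = 6.77×10⁻¹¹ V²
V_n = √(6.77×10⁻¹¹) = 8.23×10⁻⁶ V = 8.23 µV

8.23 µV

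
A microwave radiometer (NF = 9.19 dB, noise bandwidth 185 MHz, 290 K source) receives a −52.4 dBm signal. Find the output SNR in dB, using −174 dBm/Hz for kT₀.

Noise floor: N = −174 + 10 log₁₀(B) + NF
10 log₁₀(1.85×10⁸) = 82.67 dB
N = −174 + 82.67 + 9.19 = −82.14 dBm
SNR = P_sig − N = −52.4 − (−82.14) = 29.74 dB → 29.7 dB

29.7 dB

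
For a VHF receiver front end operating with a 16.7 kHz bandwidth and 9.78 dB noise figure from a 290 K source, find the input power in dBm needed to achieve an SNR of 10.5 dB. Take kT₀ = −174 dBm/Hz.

−111.5 dBm

Sensitivity = −174 + 10 log₁₀(B) + NF + SNR_min
= −174 + 42.23 + 9.78 + 10.5
= −111.49 dBm → −111.5 dBm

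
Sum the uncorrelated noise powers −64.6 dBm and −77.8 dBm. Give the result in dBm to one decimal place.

−64.4 dBm

Convert to linear, add, convert back:
P₁ = 3.47×10⁻¹⁰ W, P₂ = 1.66×10⁻¹¹ W
P_tot = 3.63×10⁻¹⁰ W → 10 log₁₀(P_tot / 10⁻³) = −64.4 dBm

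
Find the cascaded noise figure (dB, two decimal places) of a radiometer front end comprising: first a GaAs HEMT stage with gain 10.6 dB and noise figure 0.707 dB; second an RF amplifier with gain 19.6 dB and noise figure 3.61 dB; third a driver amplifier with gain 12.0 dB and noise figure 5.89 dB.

1.11 dB

Convert to linear (a loss of L dB is a gain of −L dB): F_i = 10^(NF_i/10), G_i = 10^(G_i,dB/10)
  Stage 1: F_1 = 10^(0.707/10) = 1.177, G_1 = 10^(10.6/10) = 11.48
  Stage 2: F_2 = 10^(3.61/10) = 2.296, G_2 = 10^(19.6/10) = 91.20
  Stage 3: F_3 = 10^(5.89/10) = 3.882, G_3 = 10^(12.0/10) = 15.85
Friis cascade:
  F = 1.177 + (2.296 − 1)/11.48 + (3.882 − 1)/1047 = 1.292
NF = 10 log₁₀(1.292) = 1.11 dB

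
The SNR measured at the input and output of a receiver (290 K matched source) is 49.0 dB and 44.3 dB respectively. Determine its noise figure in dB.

NF (dB) = SNR_in(dB) − SNR_out(dB) when the source is at T₀
NF = 49.0 − 44.3 = 4.7 dB

4.7 dB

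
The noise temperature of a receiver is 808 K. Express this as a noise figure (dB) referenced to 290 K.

F = 1 + T_e/T₀ = 1 + 808/290 = 3.78621
NF = 10 log₁₀(3.78621) = 5.78 dB

5.78 dB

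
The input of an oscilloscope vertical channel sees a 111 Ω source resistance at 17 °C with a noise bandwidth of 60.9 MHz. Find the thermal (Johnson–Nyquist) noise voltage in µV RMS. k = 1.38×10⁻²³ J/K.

T = 17 °C + 273.15 = 290.15 K
V_n = √(4kTRB)
4kTRB = 4 × 1.38×10⁻²³ × 290.15 × 1.11×10² × 6.09×10⁷ = 1.08×10⁻¹⁰ V²
V_n = √(1.08×10⁻¹⁰) = 1.04×10⁻⁵ V = 10.4 µV

10.4 µV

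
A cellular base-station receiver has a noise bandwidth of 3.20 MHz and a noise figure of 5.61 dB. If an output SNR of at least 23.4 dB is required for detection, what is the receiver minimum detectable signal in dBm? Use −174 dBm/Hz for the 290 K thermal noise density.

−79.9 dBm

Sensitivity = −174 + 10 log₁₀(B) + NF + SNR_min
= −174 + 65.05 + 5.61 + 23.4
= −79.94 dBm → −79.9 dBm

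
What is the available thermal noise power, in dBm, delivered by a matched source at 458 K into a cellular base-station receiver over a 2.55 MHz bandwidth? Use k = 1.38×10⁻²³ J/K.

−107.9 dBm

P_n = kTB = 1.38×10⁻²³ × 458 × 2.55×10⁶ = 1.61×10⁻¹⁴ W
In dBm: 10 log₁₀(1.61×10⁻¹⁴ / 10⁻³) = −107.9 dBm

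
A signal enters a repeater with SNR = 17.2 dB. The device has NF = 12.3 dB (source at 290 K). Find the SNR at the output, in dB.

4.9 dB

By definition F = SNR_in/SNR_out, so in dB: SNR_out = SNR_in − NF
SNR_out = 17.2 − 12.3 = 4.9 dB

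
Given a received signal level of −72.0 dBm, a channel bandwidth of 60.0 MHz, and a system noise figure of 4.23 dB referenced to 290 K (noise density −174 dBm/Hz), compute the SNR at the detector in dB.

20.0 dB

Noise floor: N = −174 + 10 log₁₀(B) + NF
10 log₁₀(6.00×10⁷) = 77.78 dB
N = −174 + 77.78 + 4.23 = −91.99 dBm
SNR = P_sig − N = −72.0 − (−91.99) = 19.99 dB → 20.0 dB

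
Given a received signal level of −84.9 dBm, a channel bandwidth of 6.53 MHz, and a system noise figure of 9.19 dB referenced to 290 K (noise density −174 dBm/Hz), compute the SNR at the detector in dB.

11.8 dB

Noise floor: N = −174 + 10 log₁₀(B) + NF
10 log₁₀(6.53×10⁶) = 68.15 dB
N = −174 + 68.15 + 9.19 = −96.66 dBm
SNR = P_sig − N = −84.9 − (−96.66) = 11.76 dB → 11.8 dB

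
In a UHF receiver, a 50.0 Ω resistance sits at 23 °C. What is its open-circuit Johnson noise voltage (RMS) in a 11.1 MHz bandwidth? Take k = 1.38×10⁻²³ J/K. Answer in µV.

3.01 µV

T = 23 °C + 273.15 = 296.15 K
V_n = √(4kTRB)
4kTRB = 4 × 1.38×10⁻²³ × 296.15 × 5.00×10¹ × 1.11×10⁷ = 9.07×10⁻¹² V²
V_n = √(9.07×10⁻¹²) = 3.01×10⁻⁶ V = 3.01 µV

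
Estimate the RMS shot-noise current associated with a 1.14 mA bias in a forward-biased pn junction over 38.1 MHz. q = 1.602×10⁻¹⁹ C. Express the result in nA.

118 nA

I_n = √(2qI·B)
2qI·B = 2 × 1.602×10⁻¹⁹ × 1.14×10⁻³ × 3.81×10⁷ = 1.39×10⁻¹⁴ A²
I_n = √(1.39×10⁻¹⁴) = 1.18×10⁻⁷ A = 118 nA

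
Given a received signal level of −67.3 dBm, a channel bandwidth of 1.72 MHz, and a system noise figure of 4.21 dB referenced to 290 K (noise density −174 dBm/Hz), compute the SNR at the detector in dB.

40.1 dB

Noise floor: N = −174 + 10 log₁₀(B) + NF
10 log₁₀(1.72×10⁶) = 62.36 dB
N = −174 + 62.36 + 4.21 = −107.43 dBm
SNR = P_sig − N = −67.3 − (−107.43) = 40.13 dB → 40.1 dB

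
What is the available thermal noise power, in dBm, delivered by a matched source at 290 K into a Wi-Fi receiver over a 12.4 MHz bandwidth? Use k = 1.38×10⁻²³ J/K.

−103.0 dBm

P_n = kTB = 1.38×10⁻²³ × 290 × 1.24×10⁷ = 4.96×10⁻¹⁴ W
In dBm: 10 log₁₀(4.96×10⁻¹⁴ / 10⁻³) = −103.0 dBm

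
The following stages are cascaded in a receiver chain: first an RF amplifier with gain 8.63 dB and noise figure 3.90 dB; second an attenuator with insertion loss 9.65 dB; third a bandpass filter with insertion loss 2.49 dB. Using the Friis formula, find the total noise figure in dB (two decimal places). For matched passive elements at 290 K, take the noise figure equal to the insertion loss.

Convert to linear (a loss of L dB is a gain of −L dB): F_i = 10^(NF_i/10), G_i = 10^(G_i,dB/10)
  Stage 1: F_1 = 10^(3.90/10) = 2.455, G_1 = 10^(8.63/10) = 7.295
  Stage 2: F_2 = 10^(9.65/10) = 9.226, G_2 = 10^(−9.65/10) = 0.1084
  Stage 3: F_3 = 10^(2.49/10) = 1.774, G_3 = 10^(−2.49/10) = 0.5636
Friis cascade:
  F = 2.455 + (9.226 − 1)/7.295 + (1.774 − 1)/0.7907 = 4.562
NF = 10 log₁₀(4.562) = 6.59 dB

6.59 dB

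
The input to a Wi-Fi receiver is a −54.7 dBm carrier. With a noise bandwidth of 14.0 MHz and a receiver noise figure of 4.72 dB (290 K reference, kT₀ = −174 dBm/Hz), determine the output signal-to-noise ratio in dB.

Noise floor: N = −174 + 10 log₁₀(B) + NF
10 log₁₀(1.40×10⁷) = 71.46 dB
N = −174 + 71.46 + 4.72 = −97.82 dBm
SNR = P_sig − N = −54.7 − (−97.82) = 43.12 dB → 43.1 dB

43.1 dB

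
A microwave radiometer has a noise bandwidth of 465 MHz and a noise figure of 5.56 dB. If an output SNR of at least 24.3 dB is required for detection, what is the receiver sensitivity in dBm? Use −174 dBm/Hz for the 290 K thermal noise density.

−57.5 dBm

Sensitivity = −174 + 10 log₁₀(B) + NF + SNR_min
= −174 + 86.67 + 5.56 + 24.3
= −57.47 dBm → −57.5 dBm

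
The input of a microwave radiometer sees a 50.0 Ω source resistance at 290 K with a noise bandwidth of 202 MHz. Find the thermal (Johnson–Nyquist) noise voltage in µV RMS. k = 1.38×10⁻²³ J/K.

V_n = √(4kTRB)
4kTRB = 4 × 1.38×10⁻²³ × 290 × 5.00×10¹ × 2.02×10⁸ = 1.62×10⁻¹⁰ V²
V_n = √(1.62×10⁻¹⁰) = 1.27×10⁻⁵ V = 12.7 µV

12.7 µV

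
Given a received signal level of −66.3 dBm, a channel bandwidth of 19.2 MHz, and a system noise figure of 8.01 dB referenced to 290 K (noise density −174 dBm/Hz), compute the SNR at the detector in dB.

26.9 dB

Noise floor: N = −174 + 10 log₁₀(B) + NF
10 log₁₀(1.92×10⁷) = 72.83 dB
N = −174 + 72.83 + 8.01 = −93.16 dBm
SNR = P_sig − N = −66.3 − (−93.16) = 26.86 dB → 26.9 dB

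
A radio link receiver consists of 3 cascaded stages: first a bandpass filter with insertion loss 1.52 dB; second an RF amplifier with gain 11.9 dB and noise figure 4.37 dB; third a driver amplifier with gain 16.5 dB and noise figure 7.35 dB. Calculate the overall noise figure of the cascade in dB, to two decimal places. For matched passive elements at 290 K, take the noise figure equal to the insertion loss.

6.32 dB

Convert to linear (a loss of L dB is a gain of −L dB): F_i = 10^(NF_i/10), G_i = 10^(G_i,dB/10)
  Stage 1: F_1 = 10^(1.52/10) = 1.419, G_1 = 10^(−1.52/10) = 0.7047
  Stage 2: F_2 = 10^(4.37/10) = 2.735, G_2 = 10^(11.9/10) = 15.49
  Stage 3: F_3 = 10^(7.35/10) = 5.433, G_3 = 10^(16.5/10) = 44.67
Friis cascade:
  F = 1.419 + (2.735 − 1)/0.7047 + (5.433 − 1)/10.91 = 4.288
NF = 10 log₁₀(4.288) = 6.32 dB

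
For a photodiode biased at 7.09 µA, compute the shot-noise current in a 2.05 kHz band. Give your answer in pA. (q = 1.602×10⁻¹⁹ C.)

68.2 pA

I_n = √(2qI·B)
2qI·B = 2 × 1.602×10⁻¹⁹ × 7.09×10⁻⁶ × 2.05×10³ = 4.66×10⁻²¹ A²
I_n = √(4.66×10⁻²¹) = 6.82×10⁻¹¹ A = 68.2 pA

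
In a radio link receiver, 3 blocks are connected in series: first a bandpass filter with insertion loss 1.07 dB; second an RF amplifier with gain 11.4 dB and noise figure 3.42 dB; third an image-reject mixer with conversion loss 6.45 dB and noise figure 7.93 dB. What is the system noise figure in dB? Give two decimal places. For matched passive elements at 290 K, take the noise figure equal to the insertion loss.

5.18 dB

Convert to linear (a loss of L dB is a gain of −L dB): F_i = 10^(NF_i/10), G_i = 10^(G_i,dB/10)
  Stage 1: F_1 = 10^(1.07/10) = 1.279, G_1 = 10^(−1.07/10) = 0.7816
  Stage 2: F_2 = 10^(3.42/10) = 2.198, G_2 = 10^(11.4/10) = 13.80
  Stage 3: F_3 = 10^(7.93/10) = 6.209, G_3 = 10^(−6.45/10) = 0.2265
Friis cascade:
  F = 1.279 + (2.198 − 1)/0.7816 + (6.209 − 1)/10.79 = 3.295
NF = 10 log₁₀(3.295) = 5.18 dB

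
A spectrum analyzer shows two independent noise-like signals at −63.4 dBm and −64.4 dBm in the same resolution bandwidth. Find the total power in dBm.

−60.9 dBm

Convert to linear, add, convert back:
P₁ = 4.57×10⁻¹⁰ W, P₂ = 3.63×10⁻¹⁰ W
P_tot = 8.20×10⁻¹⁰ W → 10 log₁₀(P_tot / 10⁻³) = −60.9 dBm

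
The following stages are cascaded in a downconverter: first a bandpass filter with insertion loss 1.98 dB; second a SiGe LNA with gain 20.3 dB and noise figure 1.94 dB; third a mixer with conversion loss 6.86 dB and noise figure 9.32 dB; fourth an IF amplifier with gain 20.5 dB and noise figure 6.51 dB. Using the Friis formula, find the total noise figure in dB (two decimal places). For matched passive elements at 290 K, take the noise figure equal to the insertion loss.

4.51 dB

Convert to linear (a loss of L dB is a gain of −L dB): F_i = 10^(NF_i/10), G_i = 10^(G_i,dB/10)
  Stage 1: F_1 = 10^(1.98/10) = 1.578, G_1 = 10^(−1.98/10) = 0.6339
  Stage 2: F_2 = 10^(1.94/10) = 1.563, G_2 = 10^(20.3/10) = 107.2
  Stage 3: F_3 = 10^(9.32/10) = 8.551, G_3 = 10^(−6.86/10) = 0.2061
  Stage 4: F_4 = 10^(6.51/10) = 4.477, G_4 = 10^(20.5/10) = 112.2
Friis cascade:
  F = 1.578 + (1.563 − 1)/0.6339 + (8.551 − 1)/67.92 + (4.477 − 1)/14.00 = 2.826
NF = 10 log₁₀(2.826) = 4.51 dB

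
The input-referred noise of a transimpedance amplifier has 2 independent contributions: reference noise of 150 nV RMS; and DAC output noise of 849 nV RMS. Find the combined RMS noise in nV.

Uncorrelated sources add in power (mean-square): V_tot = √(ΣV_i²)
V_tot = √[(1.50×10⁻⁷)² + (8.49×10⁻⁷)²] = 8.62×10⁻⁷ V = 862 nV

862 nV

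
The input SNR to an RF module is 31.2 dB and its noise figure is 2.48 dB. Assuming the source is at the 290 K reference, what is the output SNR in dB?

28.72 dB

By definition F = SNR_in/SNR_out, so in dB: SNR_out = SNR_in − NF
SNR_out = 31.2 − 2.48 = 28.72 dB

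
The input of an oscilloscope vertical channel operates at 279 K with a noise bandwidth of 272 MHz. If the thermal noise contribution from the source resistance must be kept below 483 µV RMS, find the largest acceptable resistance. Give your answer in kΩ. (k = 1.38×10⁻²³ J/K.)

Johnson–Nyquist: V_n = √(4kTRB) ⇒ R = V_n² / (4kTB)
4kTB = 4 × 1.38×10⁻²³ × 279 × 2.72×10⁸ = 4.19×10⁻¹²
R = (4.83×10⁻⁴)² / 4.19×10⁻¹² = 5.57×10⁴ Ω = 55.7 kΩ

55.7 kΩ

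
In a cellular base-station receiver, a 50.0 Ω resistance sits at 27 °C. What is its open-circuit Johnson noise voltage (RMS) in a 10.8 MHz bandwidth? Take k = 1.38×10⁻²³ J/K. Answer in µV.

2.99 µV

T = 27 °C + 273.15 = 300.15 K
V_n = √(4kTRB)
4kTRB = 4 × 1.38×10⁻²³ × 300.15 × 5.00×10¹ × 1.08×10⁷ = 8.95×10⁻¹² V²
V_n = √(8.95×10⁻¹²) = 2.99×10⁻⁶ V = 2.99 µV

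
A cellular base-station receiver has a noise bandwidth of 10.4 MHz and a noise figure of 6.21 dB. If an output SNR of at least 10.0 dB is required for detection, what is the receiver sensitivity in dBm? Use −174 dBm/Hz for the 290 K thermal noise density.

−87.6 dBm

Sensitivity = −174 + 10 log₁₀(B) + NF + SNR_min
= −174 + 70.17 + 6.21 + 10.0
= −87.62 dBm → −87.6 dBm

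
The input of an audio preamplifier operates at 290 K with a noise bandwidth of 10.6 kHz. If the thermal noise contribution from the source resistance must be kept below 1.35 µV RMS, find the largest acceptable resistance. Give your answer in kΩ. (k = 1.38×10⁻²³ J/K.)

Johnson–Nyquist: V_n = √(4kTRB) ⇒ R = V_n² / (4kTB)
4kTB = 4 × 1.38×10⁻²³ × 290 × 1.06×10⁴ = 1.70×10⁻¹⁶
R = (1.35×10⁻⁶)² / 1.70×10⁻¹⁶ = 1.07×10⁴ Ω = 10.7 kΩ

10.7 kΩ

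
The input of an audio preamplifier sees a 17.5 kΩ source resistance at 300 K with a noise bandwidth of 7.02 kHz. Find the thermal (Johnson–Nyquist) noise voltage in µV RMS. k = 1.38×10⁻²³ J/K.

1.43 µV

V_n = √(4kTRB)
4kTRB = 4 × 1.38×10⁻²³ × 300 × 1.75×10⁴ × 7.02×10³ = 2.03×10⁻¹² V²
V_n = √(2.03×10⁻¹²) = 1.43×10⁻⁶ V = 1.43 µV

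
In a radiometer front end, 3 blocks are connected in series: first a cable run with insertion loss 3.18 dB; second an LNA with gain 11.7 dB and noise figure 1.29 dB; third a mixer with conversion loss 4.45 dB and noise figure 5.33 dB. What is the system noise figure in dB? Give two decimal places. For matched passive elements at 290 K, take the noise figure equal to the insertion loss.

Convert to linear (a loss of L dB is a gain of −L dB): F_i = 10^(NF_i/10), G_i = 10^(G_i,dB/10)
  Stage 1: F_1 = 10^(3.18/10) = 2.080, G_1 = 10^(−3.18/10) = 0.4808
  Stage 2: F_2 = 10^(1.29/10) = 1.346, G_2 = 10^(11.7/10) = 14.79
  Stage 3: F_3 = 10^(5.33/10) = 3.412, G_3 = 10^(−4.45/10) = 0.3589
Friis cascade:
  F = 2.080 + (1.346 − 1)/0.4808 + (3.412 − 1)/7.112 = 3.138
NF = 10 log₁₀(3.138) = 4.97 dB

4.97 dB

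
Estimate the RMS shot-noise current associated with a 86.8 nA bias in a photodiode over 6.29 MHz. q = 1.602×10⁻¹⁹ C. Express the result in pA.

I_n = √(2qI·B)
2qI·B = 2 × 1.602×10⁻¹⁹ × 8.68×10⁻⁸ × 6.29×10⁶ = 1.75×10⁻¹⁹ A²
I_n = √(1.75×10⁻¹⁹) = 4.18×10⁻¹⁰ A = 418 pA

418 pA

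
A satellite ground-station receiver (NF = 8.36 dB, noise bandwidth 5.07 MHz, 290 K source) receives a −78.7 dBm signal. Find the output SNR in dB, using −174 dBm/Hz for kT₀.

Noise floor: N = −174 + 10 log₁₀(B) + NF
10 log₁₀(5.07×10⁶) = 67.05 dB
N = −174 + 67.05 + 8.36 = −98.59 dBm
SNR = P_sig − N = −78.7 − (−98.59) = 19.89 dB → 19.9 dB

19.9 dB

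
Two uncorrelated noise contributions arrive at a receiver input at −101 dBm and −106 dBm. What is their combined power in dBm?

Convert to linear, add, convert back:
P₁ = 7.94×10⁻¹⁴ W, P₂ = 2.51×10⁻¹⁴ W
P_tot = 1.05×10⁻¹³ W → 10 log₁₀(P_tot / 10⁻³) = −99.8 dBm

−99.8 dBm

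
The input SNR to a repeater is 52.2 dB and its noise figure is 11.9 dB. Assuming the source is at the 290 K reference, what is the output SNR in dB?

40.3 dB

By definition F = SNR_in/SNR_out, so in dB: SNR_out = SNR_in − NF
SNR_out = 52.2 − 11.9 = 40.3 dB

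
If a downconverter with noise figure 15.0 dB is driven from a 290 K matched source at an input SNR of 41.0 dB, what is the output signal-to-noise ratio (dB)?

26.0 dB

By definition F = SNR_in/SNR_out, so in dB: SNR_out = SNR_in − NF
SNR_out = 41.0 − 15.0 = 26.0 dB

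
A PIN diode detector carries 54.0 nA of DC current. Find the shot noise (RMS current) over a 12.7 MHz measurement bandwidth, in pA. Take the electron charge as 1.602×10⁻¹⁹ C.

I_n = √(2qI·B)
2qI·B = 2 × 1.602×10⁻¹⁹ × 5.40×10⁻⁸ × 1.27×10⁷ = 2.20×10⁻¹⁹ A²
I_n = √(2.20×10⁻¹⁹) = 4.69×10⁻¹⁰ A = 469 pA

469 pA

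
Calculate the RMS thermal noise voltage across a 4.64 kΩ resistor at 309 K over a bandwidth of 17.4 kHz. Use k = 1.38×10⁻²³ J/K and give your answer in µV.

1.17 µV

V_n = √(4kTRB)
4kTRB = 4 × 1.38×10⁻²³ × 309 × 4.64×10³ × 1.74×10⁴ = 1.38×10⁻¹² V²
V_n = √(1.38×10⁻¹²) = 1.17×10⁻⁶ V = 1.17 µV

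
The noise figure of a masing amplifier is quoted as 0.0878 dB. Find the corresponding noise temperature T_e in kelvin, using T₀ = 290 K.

F = 10^(0.0878/10) = 1.02042
T_e = (F − 1)·T₀ = (1.02042 − 1) × 290 = 5.92 K

5.92 K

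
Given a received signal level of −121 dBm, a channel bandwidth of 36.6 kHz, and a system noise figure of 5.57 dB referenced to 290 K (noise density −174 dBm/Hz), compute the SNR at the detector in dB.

Noise floor: N = −174 + 10 log₁₀(B) + NF
10 log₁₀(3.66×10⁴) = 45.63 dB
N = −174 + 45.63 + 5.57 = −122.80 dBm
SNR = P_sig − N = −121 − (−122.80) = 1.80 dB → 1.8 dB

1.8 dB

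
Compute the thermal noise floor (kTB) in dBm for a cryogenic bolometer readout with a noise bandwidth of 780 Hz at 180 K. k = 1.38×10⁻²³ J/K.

−147.1 dBm

P_n = kTB = 1.38×10⁻²³ × 180 × 7.80×10² = 1.94×10⁻¹⁸ W
In dBm: 10 log₁₀(1.94×10⁻¹⁸ / 10⁻³) = −147.1 dBm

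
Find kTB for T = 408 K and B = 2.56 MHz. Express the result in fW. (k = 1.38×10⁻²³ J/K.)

P_n = kTB = 1.38×10⁻²³ × 408 × 2.56×10⁶ = 1.44×10⁻¹⁴ W = 14.4 fW

14.4 fW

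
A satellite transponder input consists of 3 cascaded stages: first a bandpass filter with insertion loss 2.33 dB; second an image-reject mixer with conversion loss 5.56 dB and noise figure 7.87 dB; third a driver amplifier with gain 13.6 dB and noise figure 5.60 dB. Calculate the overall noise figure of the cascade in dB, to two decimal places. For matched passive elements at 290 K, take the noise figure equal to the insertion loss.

Convert to linear (a loss of L dB is a gain of −L dB): F_i = 10^(NF_i/10), G_i = 10^(G_i,dB/10)
  Stage 1: F_1 = 10^(2.33/10) = 1.710, G_1 = 10^(−2.33/10) = 0.5848
  Stage 2: F_2 = 10^(7.87/10) = 6.124, G_2 = 10^(−5.56/10) = 0.2780
  Stage 3: F_3 = 10^(5.60/10) = 3.631, G_3 = 10^(13.6/10) = 22.91
Friis cascade:
  F = 1.710 + (6.124 − 1)/0.5848 + (3.631 − 1)/0.1626 = 26.66
NF = 10 log₁₀(26.66) = 14.26 dB

14.26 dB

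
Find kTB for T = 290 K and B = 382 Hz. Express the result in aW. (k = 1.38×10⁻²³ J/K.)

P_n = kTB = 1.38×10⁻²³ × 290 × 3.82×10² = 1.53×10⁻¹⁸ W = 1.53 aW

1.53 aW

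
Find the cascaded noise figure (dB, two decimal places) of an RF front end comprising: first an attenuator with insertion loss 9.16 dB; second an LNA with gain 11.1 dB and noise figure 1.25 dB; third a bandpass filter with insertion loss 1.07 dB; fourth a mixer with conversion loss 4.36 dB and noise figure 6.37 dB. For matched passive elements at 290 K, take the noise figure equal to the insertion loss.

11.43 dB

Convert to linear (a loss of L dB is a gain of −L dB): F_i = 10^(NF_i/10), G_i = 10^(G_i,dB/10)
  Stage 1: F_1 = 10^(9.16/10) = 8.241, G_1 = 10^(−9.16/10) = 0.1213
  Stage 2: F_2 = 10^(1.25/10) = 1.334, G_2 = 10^(11.1/10) = 12.88
  Stage 3: F_3 = 10^(1.07/10) = 1.279, G_3 = 10^(−1.07/10) = 0.7816
  Stage 4: F_4 = 10^(6.37/10) = 4.335, G_4 = 10^(−4.36/10) = 0.3664
Friis cascade:
  F = 8.241 + (1.334 − 1)/0.1213 + (1.279 − 1)/1.563 + (4.335 − 1)/1.222 = 13.90
NF = 10 log₁₀(13.90) = 11.43 dB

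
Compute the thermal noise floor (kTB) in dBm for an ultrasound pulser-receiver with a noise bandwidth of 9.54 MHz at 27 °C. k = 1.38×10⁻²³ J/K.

T = 27 °C + 273.15 = 300.15 K
P_n = kTB = 1.38×10⁻²³ × 300.15 × 9.54×10⁶ = 3.95×10⁻¹⁴ W
In dBm: 10 log₁₀(3.95×10⁻¹⁴ / 10⁻³) = −104.0 dBm

−104.0 dBm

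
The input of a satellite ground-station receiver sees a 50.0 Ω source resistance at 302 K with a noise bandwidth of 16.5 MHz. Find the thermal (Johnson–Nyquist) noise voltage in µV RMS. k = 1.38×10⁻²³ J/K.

V_n = √(4kTRB)
4kTRB = 4 × 1.38×10⁻²³ × 302 × 5.00×10¹ × 1.65×10⁷ = 1.38×10⁻¹¹ V²
V_n = √(1.38×10⁻¹¹) = 3.71×10⁻⁶ V = 3.71 µV

3.71 µV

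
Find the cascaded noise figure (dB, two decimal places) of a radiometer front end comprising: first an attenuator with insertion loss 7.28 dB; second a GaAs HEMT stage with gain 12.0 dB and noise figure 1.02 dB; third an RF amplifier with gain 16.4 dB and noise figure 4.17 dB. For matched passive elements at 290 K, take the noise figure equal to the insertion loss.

8.64 dB

Convert to linear (a loss of L dB is a gain of −L dB): F_i = 10^(NF_i/10), G_i = 10^(G_i,dB/10)
  Stage 1: F_1 = 10^(7.28/10) = 5.346, G_1 = 10^(−7.28/10) = 0.1871
  Stage 2: F_2 = 10^(1.02/10) = 1.265, G_2 = 10^(12.0/10) = 15.85
  Stage 3: F_3 = 10^(4.17/10) = 2.612, G_3 = 10^(16.4/10) = 43.65
Friis cascade:
  F = 5.346 + (1.265 − 1)/0.1871 + (2.612 − 1)/2.965 = 7.305
NF = 10 log₁₀(7.305) = 8.64 dB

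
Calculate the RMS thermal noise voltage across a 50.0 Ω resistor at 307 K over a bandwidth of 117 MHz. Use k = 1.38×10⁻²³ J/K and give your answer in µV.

9.96 µV

V_n = √(4kTRB)
4kTRB = 4 × 1.38×10⁻²³ × 307 × 5.00×10¹ × 1.17×10⁸ = 9.91×10⁻¹¹ V²
V_n = √(9.91×10⁻¹¹) = 9.96×10⁻⁶ V = 9.96 µV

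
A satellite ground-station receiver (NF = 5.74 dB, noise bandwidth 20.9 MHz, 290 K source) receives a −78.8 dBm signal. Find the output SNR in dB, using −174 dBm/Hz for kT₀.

Noise floor: N = −174 + 10 log₁₀(B) + NF
10 log₁₀(2.09×10⁷) = 73.2 dB
N = −174 + 73.2 + 5.74 = −95.06 dBm
SNR = P_sig − N = −78.8 − (−95.06) = 16.26 dB → 16.3 dB

16.3 dB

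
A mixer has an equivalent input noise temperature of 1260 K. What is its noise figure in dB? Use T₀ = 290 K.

F = 1 + T_e/T₀ = 1 + 1260/290 = 5.34483
NF = 10 log₁₀(5.34483) = 7.28 dB

7.28 dB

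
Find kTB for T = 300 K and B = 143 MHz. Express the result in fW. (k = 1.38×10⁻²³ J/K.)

592 fW

P_n = kTB = 1.38×10⁻²³ × 300 × 1.43×10⁸ = 5.92×10⁻¹³ W = 592 fW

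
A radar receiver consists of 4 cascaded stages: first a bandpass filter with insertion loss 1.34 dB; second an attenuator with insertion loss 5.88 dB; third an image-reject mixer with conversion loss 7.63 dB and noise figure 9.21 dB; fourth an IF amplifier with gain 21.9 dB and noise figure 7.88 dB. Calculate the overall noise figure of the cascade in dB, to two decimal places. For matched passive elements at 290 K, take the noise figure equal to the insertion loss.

Convert to linear (a loss of L dB is a gain of −L dB): F_i = 10^(NF_i/10), G_i = 10^(G_i,dB/10)
  Stage 1: F_1 = 10^(1.34/10) = 1.361, G_1 = 10^(−1.34/10) = 0.7345
  Stage 2: F_2 = 10^(5.88/10) = 3.873, G_2 = 10^(−5.88/10) = 0.2582
  Stage 3: F_3 = 10^(9.21/10) = 8.337, G_3 = 10^(−7.63/10) = 0.1726
  Stage 4: F_4 = 10^(7.88/10) = 6.138, G_4 = 10^(21.9/10) = 154.9
Friis cascade:
  F = 1.361 + (3.873 − 1)/0.7345 + (8.337 − 1)/0.1897 + (6.138 − 1)/0.03273 = 200.9
NF = 10 log₁₀(200.9) = 23.03 dB

23.03 dB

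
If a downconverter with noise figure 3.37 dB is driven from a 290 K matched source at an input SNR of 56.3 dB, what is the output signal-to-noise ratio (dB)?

By definition F = SNR_in/SNR_out, so in dB: SNR_out = SNR_in − NF
SNR_out = 56.3 − 3.37 = 52.93 dB

52.93 dB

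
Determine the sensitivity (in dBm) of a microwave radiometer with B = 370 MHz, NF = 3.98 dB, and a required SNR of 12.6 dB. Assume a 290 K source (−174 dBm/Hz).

−71.7 dBm

Sensitivity = −174 + 10 log₁₀(B) + NF + SNR_min
= −174 + 85.68 + 3.98 + 12.6
= −71.74 dBm → −71.7 dBm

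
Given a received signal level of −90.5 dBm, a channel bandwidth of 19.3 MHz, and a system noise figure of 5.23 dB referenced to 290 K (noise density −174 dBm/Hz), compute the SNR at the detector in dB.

Noise floor: N = −174 + 10 log₁₀(B) + NF
10 log₁₀(1.93×10⁷) = 72.86 dB
N = −174 + 72.86 + 5.23 = −95.91 dBm
SNR = P_sig − N = −90.5 − (−95.91) = 5.41 dB → 5.4 dB

5.4 dB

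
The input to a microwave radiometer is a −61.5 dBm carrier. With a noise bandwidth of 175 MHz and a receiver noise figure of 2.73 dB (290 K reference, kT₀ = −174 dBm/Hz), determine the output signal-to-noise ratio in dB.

27.3 dB

Noise floor: N = −174 + 10 log₁₀(B) + NF
10 log₁₀(1.75×10⁸) = 82.43 dB
N = −174 + 82.43 + 2.73 = −88.84 dBm
SNR = P_sig − N = −61.5 − (−88.84) = 27.34 dB → 27.3 dB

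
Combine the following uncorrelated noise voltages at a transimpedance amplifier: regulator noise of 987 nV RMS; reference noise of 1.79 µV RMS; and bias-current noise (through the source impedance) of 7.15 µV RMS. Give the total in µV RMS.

7.44 µV

Uncorrelated sources add in power (mean-square): V_tot = √(ΣV_i²)
V_tot = √[(9.87×10⁻⁷)² + (1.79×10⁻⁶)² + (7.15×10⁻⁶)²] = 7.44×10⁻⁶ V = 7.44 µV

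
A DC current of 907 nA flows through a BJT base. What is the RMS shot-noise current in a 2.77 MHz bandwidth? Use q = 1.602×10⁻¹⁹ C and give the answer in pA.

897 pA

I_n = √(2qI·B)
2qI·B = 2 × 1.602×10⁻¹⁹ × 9.07×10⁻⁷ × 2.77×10⁶ = 8.05×10⁻¹⁹ A²
I_n = √(8.05×10⁻¹⁹) = 8.97×10⁻¹⁰ A = 897 pA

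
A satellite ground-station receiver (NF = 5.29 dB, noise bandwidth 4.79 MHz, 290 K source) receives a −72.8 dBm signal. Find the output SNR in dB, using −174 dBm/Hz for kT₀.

29.1 dB

Noise floor: N = −174 + 10 log₁₀(B) + NF
10 log₁₀(4.79×10⁶) = 66.8 dB
N = −174 + 66.8 + 5.29 = −101.91 dBm
SNR = P_sig − N = −72.8 − (−101.91) = 29.11 dB → 29.1 dB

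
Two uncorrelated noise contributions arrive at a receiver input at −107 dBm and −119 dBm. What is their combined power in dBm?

−106.7 dBm

Convert to linear, add, convert back:
P₁ = 2.00×10⁻¹⁴ W, P₂ = 1.26×10⁻¹⁵ W
P_tot = 2.12×10⁻¹⁴ W → 10 log₁₀(P_tot / 10⁻³) = −106.7 dBm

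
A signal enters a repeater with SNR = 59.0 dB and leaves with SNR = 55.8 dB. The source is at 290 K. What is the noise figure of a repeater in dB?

3.2 dB

NF (dB) = SNR_in(dB) − SNR_out(dB) when the source is at T₀
NF = 59.0 − 55.8 = 3.2 dB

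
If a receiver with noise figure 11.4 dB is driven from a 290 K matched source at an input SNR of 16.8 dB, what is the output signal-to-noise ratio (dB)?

By definition F = SNR_in/SNR_out, so in dB: SNR_out = SNR_in − NF
SNR_out = 16.8 − 11.4 = 5.4 dB

5.4 dB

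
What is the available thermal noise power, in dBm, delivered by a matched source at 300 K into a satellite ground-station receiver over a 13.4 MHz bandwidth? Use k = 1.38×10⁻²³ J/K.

P_n = kTB = 1.38×10⁻²³ × 300 × 1.34×10⁷ = 5.55×10⁻¹⁴ W
In dBm: 10 log₁₀(5.55×10⁻¹⁴ / 10⁻³) = −102.6 dBm

−102.6 dBm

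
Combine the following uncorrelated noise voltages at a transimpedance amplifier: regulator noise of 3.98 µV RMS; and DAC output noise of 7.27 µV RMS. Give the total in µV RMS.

Uncorrelated sources add in power (mean-square): V_tot = √(ΣV_i²)
V_tot = √[(3.98×10⁻⁶)² + (7.27×10⁻⁶)²] = 8.29×10⁻⁶ V = 8.29 µV

8.29 µV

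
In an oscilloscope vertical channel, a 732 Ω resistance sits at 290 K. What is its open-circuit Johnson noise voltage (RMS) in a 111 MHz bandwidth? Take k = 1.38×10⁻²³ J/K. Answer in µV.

36.1 µV

V_n = √(4kTRB)
4kTRB = 4 × 1.38×10⁻²³ × 290 × 7.32×10² × 1.11×10⁸ = 1.30×10⁻⁹ V²
V_n = √(1.30×10⁻⁹) = 3.61×10⁻⁵ V = 36.1 µV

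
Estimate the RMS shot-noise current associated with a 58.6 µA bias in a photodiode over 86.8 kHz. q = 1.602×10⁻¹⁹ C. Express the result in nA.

I_n = √(2qI·B)
2qI·B = 2 × 1.602×10⁻¹⁹ × 5.86×10⁻⁵ × 8.68×10⁴ = 1.63×10⁻¹⁸ A²
I_n = √(1.63×10⁻¹⁸) = 1.28×10⁻⁹ A = 1.28 nA

1.28 nA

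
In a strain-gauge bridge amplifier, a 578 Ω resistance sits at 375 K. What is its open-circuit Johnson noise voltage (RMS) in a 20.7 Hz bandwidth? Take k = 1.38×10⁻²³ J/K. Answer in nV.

15.7 nV

V_n = √(4kTRB)
4kTRB = 4 × 1.38×10⁻²³ × 375 × 5.78×10² × 2.07×10¹ = 2.48×10⁻¹⁶ V²
V_n = √(2.48×10⁻¹⁶) = 1.57×10⁻⁸ V = 15.7 nV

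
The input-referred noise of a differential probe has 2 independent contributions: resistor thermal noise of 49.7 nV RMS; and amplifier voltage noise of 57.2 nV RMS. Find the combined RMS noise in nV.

Uncorrelated sources add in power (mean-square): V_tot = √(ΣV_i²)
V_tot = √[(4.97×10⁻⁸)² + (5.72×10⁻⁸)²] = 7.58×10⁻⁸ V = 75.8 nV

75.8 nV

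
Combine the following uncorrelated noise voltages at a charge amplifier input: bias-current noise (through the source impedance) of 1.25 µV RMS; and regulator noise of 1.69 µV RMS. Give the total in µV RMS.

2.10 µV

Uncorrelated sources add in power (mean-square): V_tot = √(ΣV_i²)
V_tot = √[(1.25×10⁻⁶)² + (1.69×10⁻⁶)²] = 2.10×10⁻⁶ V = 2.10 µV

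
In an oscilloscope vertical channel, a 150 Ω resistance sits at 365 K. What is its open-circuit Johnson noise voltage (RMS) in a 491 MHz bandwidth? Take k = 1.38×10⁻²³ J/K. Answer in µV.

V_n = √(4kTRB)
4kTRB = 4 × 1.38×10⁻²³ × 365 × 1.50×10² × 4.91×10⁸ = 1.48×10⁻⁹ V²
V_n = √(1.48×10⁻⁹) = 3.85×10⁻⁵ V = 38.5 µV

38.5 µV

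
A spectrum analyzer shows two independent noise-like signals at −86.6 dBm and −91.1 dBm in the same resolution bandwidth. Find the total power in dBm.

−85.3 dBm

Convert to linear, add, convert back:
P₁ = 2.19×10⁻¹² W, P₂ = 7.76×10⁻¹³ W
P_tot = 2.96×10⁻¹² W → 10 log₁₀(P_tot / 10⁻³) = −85.3 dBm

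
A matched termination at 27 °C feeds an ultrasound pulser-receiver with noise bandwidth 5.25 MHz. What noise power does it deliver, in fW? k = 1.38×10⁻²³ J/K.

T = 27 °C + 273.15 = 300.15 K
P_n = kTB = 1.38×10⁻²³ × 300.15 × 5.25×10⁶ = 2.17×10⁻¹⁴ W = 21.7 fW

21.7 fW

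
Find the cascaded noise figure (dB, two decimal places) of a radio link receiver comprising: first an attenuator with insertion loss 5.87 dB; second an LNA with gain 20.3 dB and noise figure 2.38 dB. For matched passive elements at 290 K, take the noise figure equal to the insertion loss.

8.25 dB

Convert to linear (a loss of L dB is a gain of −L dB): F_i = 10^(NF_i/10), G_i = 10^(G_i,dB/10)
  Stage 1: F_1 = 10^(5.87/10) = 3.864, G_1 = 10^(−5.87/10) = 0.2588
  Stage 2: F_2 = 10^(2.38/10) = 1.730, G_2 = 10^(20.3/10) = 107.2
Friis cascade:
  F = 3.864 + (1.730 − 1)/0.2588 = 6.683
NF = 10 log₁₀(6.683) = 8.25 dB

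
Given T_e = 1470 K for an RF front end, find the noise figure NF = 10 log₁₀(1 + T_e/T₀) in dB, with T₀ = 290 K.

7.83 dB

F = 1 + T_e/T₀ = 1 + 1470/290 = 6.06897
NF = 10 log₁₀(6.06897) = 7.83 dB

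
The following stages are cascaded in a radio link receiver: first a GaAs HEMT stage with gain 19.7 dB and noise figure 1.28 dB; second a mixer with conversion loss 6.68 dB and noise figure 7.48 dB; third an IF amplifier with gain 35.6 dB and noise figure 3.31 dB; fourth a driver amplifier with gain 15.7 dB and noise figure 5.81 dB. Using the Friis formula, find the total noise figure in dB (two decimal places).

Convert to linear (a loss of L dB is a gain of −L dB): F_i = 10^(NF_i/10), G_i = 10^(G_i,dB/10)
  Stage 1: F_1 = 10^(1.28/10) = 1.343, G_1 = 10^(19.7/10) = 93.33
  Stage 2: F_2 = 10^(7.48/10) = 5.598, G_2 = 10^(−6.68/10) = 0.2148
  Stage 3: F_3 = 10^(3.31/10) = 2.143, G_3 = 10^(35.6/10) = 3631
  Stage 4: F_4 = 10^(5.81/10) = 3.811, G_4 = 10^(15.7/10) = 37.15
Friis cascade:
  F = 1.343 + (5.598 − 1)/93.33 + (2.143 − 1)/20.04 + (3.811 − 1)/7.278×10⁴ = 1.449
NF = 10 log₁₀(1.449) = 1.61 dB

1.61 dB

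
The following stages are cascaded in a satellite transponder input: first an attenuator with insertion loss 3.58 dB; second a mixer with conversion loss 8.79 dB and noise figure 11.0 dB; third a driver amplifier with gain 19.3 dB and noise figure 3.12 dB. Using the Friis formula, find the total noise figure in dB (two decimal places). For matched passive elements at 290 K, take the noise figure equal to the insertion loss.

Convert to linear (a loss of L dB is a gain of −L dB): F_i = 10^(NF_i/10), G_i = 10^(G_i,dB/10)
  Stage 1: F_1 = 10^(3.58/10) = 2.280, G_1 = 10^(−3.58/10) = 0.4385
  Stage 2: F_2 = 10^(11.0/10) = 12.59, G_2 = 10^(−8.79/10) = 0.1321
  Stage 3: F_3 = 10^(3.12/10) = 2.051, G_3 = 10^(19.3/10) = 85.11
Friis cascade:
  F = 2.280 + (12.59 − 1)/0.4385 + (2.051 − 1)/0.05794 = 46.85
NF = 10 log₁₀(46.85) = 16.71 dB

16.71 dB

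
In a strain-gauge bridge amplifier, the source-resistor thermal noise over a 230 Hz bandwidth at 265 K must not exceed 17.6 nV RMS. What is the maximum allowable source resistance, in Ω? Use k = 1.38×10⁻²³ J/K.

92.1 Ω

Johnson–Nyquist: V_n = √(4kTRB) ⇒ R = V_n² / (4kTB)
4kTB = 4 × 1.38×10⁻²³ × 265 × 2.30×10² = 3.36×10⁻¹⁸
R = (1.76×10⁻⁸)² / 3.36×10⁻¹⁸ = 9.21×10¹ Ω = 92.1 Ω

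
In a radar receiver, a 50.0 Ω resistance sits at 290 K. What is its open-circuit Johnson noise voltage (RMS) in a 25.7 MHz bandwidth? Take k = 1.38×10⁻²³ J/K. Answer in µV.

4.54 µV

V_n = √(4kTRB)
4kTRB = 4 × 1.38×10⁻²³ × 290 × 5.00×10¹ × 2.57×10⁷ = 2.06×10⁻¹¹ V²
V_n = √(2.06×10⁻¹¹) = 4.54×10⁻⁶ V = 4.54 µV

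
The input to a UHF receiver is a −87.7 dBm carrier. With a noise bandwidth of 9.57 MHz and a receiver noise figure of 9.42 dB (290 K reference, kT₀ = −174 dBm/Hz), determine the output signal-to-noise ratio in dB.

7.1 dB

Noise floor: N = −174 + 10 log₁₀(B) + NF
10 log₁₀(9.57×10⁶) = 69.81 dB
N = −174 + 69.81 + 9.42 = −94.77 dBm
SNR = P_sig − N = −87.7 − (−94.77) = 7.07 dB → 7.1 dB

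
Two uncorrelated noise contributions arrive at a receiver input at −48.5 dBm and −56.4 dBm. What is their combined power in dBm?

Convert to linear, add, convert back:
P₁ = 1.41×10⁻⁸ W, P₂ = 2.29×10⁻⁹ W
P_tot = 1.64×10⁻⁸ W → 10 log₁₀(P_tot / 10⁻³) = −47.8 dBm

−47.8 dBm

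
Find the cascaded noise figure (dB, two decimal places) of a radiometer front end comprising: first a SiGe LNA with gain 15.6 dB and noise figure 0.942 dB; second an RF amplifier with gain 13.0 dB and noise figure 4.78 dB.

1.13 dB

Convert to linear (a loss of L dB is a gain of −L dB): F_i = 10^(NF_i/10), G_i = 10^(G_i,dB/10)
  Stage 1: F_1 = 10^(0.942/10) = 1.242, G_1 = 10^(15.6/10) = 36.31
  Stage 2: F_2 = 10^(4.78/10) = 3.006, G_2 = 10^(13.0/10) = 19.95
Friis cascade:
  F = 1.242 + (3.006 − 1)/36.31 = 1.297
NF = 10 log₁₀(1.297) = 1.13 dB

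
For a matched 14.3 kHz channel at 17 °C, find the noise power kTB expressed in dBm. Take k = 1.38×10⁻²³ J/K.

T = 17 °C + 273.15 = 290.15 K
P_n = kTB = 1.38×10⁻²³ × 290.15 × 1.43×10⁴ = 5.73×10⁻¹⁷ W
In dBm: 10 log₁₀(5.73×10⁻¹⁷ / 10⁻³) = −132.4 dBm

−132.4 dBm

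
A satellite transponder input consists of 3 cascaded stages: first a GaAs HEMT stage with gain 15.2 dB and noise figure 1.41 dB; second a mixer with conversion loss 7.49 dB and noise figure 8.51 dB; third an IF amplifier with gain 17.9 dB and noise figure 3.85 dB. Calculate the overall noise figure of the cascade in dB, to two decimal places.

2.58 dB

Convert to linear (a loss of L dB is a gain of −L dB): F_i = 10^(NF_i/10), G_i = 10^(G_i,dB/10)
  Stage 1: F_1 = 10^(1.41/10) = 1.384, G_1 = 10^(15.2/10) = 33.11
  Stage 2: F_2 = 10^(8.51/10) = 7.096, G_2 = 10^(−7.49/10) = 0.1782
  Stage 3: F_3 = 10^(3.85/10) = 2.427, G_3 = 10^(17.9/10) = 61.66
Friis cascade:
  F = 1.384 + (7.096 − 1)/33.11 + (2.427 − 1)/5.902 = 1.809
NF = 10 log₁₀(1.809) = 2.58 dB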